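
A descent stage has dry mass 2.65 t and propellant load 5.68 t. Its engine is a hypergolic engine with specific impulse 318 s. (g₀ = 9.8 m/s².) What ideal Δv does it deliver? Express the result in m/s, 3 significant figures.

Δv ≈ 3570 m/s

v_e = Isp · g₀ = 318 × 9.8 = 3116.4 m/s.
m₀ = m_dry + m_prop = 2.65 + 5.68 = 8.33 t.
Δv = v_e · ln(m₀/m_f) = 3116.4 × ln(3.143) = 3116.4 × 1.1453 ≈ 3569.2 m/s.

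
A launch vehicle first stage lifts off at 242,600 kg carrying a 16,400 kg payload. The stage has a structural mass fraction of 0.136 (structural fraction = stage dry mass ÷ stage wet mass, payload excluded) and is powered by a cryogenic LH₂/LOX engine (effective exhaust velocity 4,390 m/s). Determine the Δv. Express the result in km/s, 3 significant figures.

Stage wet mass = m₀ − payload = 242,600 − 16,400 = 226,200 kg.
Stage dry mass = ε × stage wet mass = 0.136 × 226,200 = 30,763.2 kg.
Burnout mass m_f = stage dry + payload = 30,763.2 + 16,400 = 47,163.2 kg.
By the Tsiolkovsky rocket equation, Δv = v_e · ln(242,600/47,163.2) = 4390.0 × ln(5.144) = 4390.0 × 1.6378 ≈ 7190 m/s.

Δv ≈ 7.19 km/s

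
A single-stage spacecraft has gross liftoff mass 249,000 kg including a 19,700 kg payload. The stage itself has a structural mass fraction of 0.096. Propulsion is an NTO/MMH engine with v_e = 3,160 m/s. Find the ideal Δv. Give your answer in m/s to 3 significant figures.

Δv ≈ 5650 m/s

Stage wet mass = m₀ − payload = 249,000 − 19,700 = 229,300 kg.
Stage dry mass = ε × stage wet mass = 0.096 × 229,300 = 22,012.8 kg.
Burnout mass m_f = stage dry + payload = 22,012.8 + 19,700 = 41,712.8 kg.
Using Δv = v_e ln(m₀/m_f): Δv = v_e · ln(249,000/41,712.8) = 3160.0 × ln(5.969) = 3160.0 × 1.7866 ≈ 5646 m/s.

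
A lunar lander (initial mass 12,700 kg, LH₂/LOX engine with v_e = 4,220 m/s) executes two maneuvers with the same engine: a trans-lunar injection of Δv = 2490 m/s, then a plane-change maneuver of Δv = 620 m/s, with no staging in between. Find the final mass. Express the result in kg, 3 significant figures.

final mass ≈ 6080 kg

After the first burn: m = 12700 × exp(−2490/4220.0) = 12700 × 0.55430 = 7,039.61 kg.
After the second burn: m = 7,039.61 × exp(−620/4220.0) = 7,039.61 × 0.86336 = 6,077.72 kg.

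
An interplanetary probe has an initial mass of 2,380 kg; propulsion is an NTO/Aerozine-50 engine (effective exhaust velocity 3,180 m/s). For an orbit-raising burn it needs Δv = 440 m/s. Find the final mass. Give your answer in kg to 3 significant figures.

final mass ≈ 2070 kg

From the ideal rocket equation, m₀/m_f = exp(Δv / v_e) = exp(440 / 3180.0) = exp(0.1384) = 1.1484.
m_f = m₀ / 1.1484 = 2,380 / 1.1484 = 2,072.45 kg.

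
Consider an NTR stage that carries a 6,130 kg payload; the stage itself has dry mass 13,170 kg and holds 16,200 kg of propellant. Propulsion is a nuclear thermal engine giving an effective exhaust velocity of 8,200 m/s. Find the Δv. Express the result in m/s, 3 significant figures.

Δv ≈ 5000 m/s

m₀ = payload + dry + propellant = 6,130 + 13,170 + 16,200 = 35,500 kg.
m_f = payload + dry = 6,130 + 13,170 = 19,300 kg.
Rocket equation: Δv = v_e · ln(m₀/m_f) = 8200.0 × ln(1.839) = 8200.0 × 0.6094 ≈ 4997.3 m/s.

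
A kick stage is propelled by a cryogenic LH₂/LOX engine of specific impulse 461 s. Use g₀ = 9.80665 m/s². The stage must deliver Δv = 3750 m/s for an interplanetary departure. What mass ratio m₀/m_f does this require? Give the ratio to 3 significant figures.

v_e = Isp · g₀ = 461 × 9.80665 = 4520.9 m/s.
By the Tsiolkovsky rocket equation, m₀/m_f = exp(Δv / v_e) = exp(3750 / 4520.9) = exp(0.8295) = 2.2921.

mass ratio ≈ 2.29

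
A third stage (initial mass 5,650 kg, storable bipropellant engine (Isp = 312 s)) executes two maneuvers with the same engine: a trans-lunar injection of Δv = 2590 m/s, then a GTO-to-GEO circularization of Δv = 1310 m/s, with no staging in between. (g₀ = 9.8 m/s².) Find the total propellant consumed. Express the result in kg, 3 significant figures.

v_e = Isp · g₀ = 312 × 9.8 = 3057.6 m/s.
After the first burn: m = 5650 × exp(−2590/3057.6) = 5650 × 0.42867 = 2,421.99 kg.
After the second burn: m = 2,421.99 × exp(−1310/3057.6) = 2,421.99 × 0.65152 = 1,577.97 kg.
Total propellant = m₀ − m_final = 5650 − 1,577.97 = 4,072.03 kg.

total propellant consumed ≈ 4070 kg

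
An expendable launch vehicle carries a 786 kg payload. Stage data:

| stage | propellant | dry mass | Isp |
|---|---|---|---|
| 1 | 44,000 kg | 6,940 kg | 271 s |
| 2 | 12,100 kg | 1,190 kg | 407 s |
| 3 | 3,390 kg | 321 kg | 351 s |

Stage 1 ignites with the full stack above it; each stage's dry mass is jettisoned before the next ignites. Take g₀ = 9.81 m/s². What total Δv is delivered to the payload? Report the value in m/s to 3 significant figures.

Ignition mass of stage 1 = 44,000+6,940 + 12,100+1,190 + 3,390+321 + 786 = 68,727 kg.
Stage 1: m₀ = 68,727 kg, m_f = 68,727 − 44,000 = 24,727 kg; Δv = 271×9.81×ln(2.779) = 2658.5×1.0222 ≈ 2718 m/s.
Stage 2: m₀ = 17,787 kg, m_f = 17,787 − 12,100 = 5,687 kg; Δv = 407×9.81×ln(3.128) = 3992.7×1.1403 ≈ 4553 m/s.
Stage 3: m₀ = 4,497 kg, m_f = 4,497 − 3,390 = 1,107 kg; Δv = 351×9.81×ln(4.062) = 3443.3×1.4018 ≈ 4827 m/s.
Total Δv = 2718 + 4553 + 4827 = 12098 m/s.

Δv ≈ 12100 m/s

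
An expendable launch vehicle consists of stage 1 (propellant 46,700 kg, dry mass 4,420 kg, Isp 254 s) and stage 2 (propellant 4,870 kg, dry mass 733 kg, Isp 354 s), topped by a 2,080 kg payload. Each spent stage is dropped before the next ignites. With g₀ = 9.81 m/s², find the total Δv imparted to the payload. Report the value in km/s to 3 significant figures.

Δv ≈ 7.43 km/s

Ignition mass of stage 1 = 46,700+4,420 + 4,870+733 + 2,080 = 58,803 kg.
Stage 1: m₀ = 58,803 kg, m_f = 58,803 − 46,700 = 12,103 kg; Δv = 254×9.81×ln(4.859) = 2491.7×1.5807 ≈ 3939 m/s.
Stage 2: m₀ = 7,683 kg, m_f = 7,683 − 4,870 = 2,813 kg; Δv = 354×9.81×ln(2.731) = 3472.7×1.0048 ≈ 3489 m/s.
Total Δv = 3939 + 3489 = 7428 m/s.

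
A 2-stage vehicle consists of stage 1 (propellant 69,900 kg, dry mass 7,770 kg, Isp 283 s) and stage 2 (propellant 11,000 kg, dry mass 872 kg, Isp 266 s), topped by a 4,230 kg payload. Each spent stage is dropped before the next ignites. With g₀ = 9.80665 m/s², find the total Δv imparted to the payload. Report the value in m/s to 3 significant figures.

Ignition mass of stage 1 = 69,900+7,770 + 11,000+872 + 4,230 = 93,772 kg.
Stage 1: m₀ = 93,772 kg, m_f = 93,772 − 69,900 = 23,872 kg; Δv = 283×9.80665×ln(3.928) = 2775.3×1.3682 ≈ 3797 m/s.
Stage 2: m₀ = 16,102 kg, m_f = 16,102 − 11,000 = 5,102 kg; Δv = 266×9.80665×ln(3.156) = 2608.6×1.1493 ≈ 2998 m/s.
Total Δv = 3797 + 2998 = 6795 m/s.

Δv ≈ 6800 m/s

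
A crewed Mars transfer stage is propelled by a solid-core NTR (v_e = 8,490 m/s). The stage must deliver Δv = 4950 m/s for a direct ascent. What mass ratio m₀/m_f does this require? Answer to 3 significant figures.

mass ratio ≈ 1.79

By the Tsiolkovsky rocket equation, m₀/m_f = exp(Δv / v_e) = exp(4950 / 8490.0) = exp(0.5830) = 1.7915.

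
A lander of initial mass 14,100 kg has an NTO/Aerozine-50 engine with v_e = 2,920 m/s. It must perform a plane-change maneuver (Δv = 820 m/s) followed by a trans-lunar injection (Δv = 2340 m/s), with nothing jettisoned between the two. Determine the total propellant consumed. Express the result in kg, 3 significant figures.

total propellant consumed ≈ 9320 kg

After the first burn: m = 14100 × exp(−820/2920.0) = 14100 × 0.75516 = 10,647.8 kg.
After the second burn: m = 10,647.8 × exp(−2340/2920.0) = 10,647.8 × 0.44871 = 4,777.77 kg.
Total propellant = m₀ − m_final = 14100 − 4,777.77 = 9,322.23 kg.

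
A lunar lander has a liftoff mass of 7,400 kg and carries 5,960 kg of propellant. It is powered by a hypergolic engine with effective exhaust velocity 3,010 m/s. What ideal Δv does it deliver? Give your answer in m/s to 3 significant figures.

Δv ≈ 4930 m/s

m_f = m₀ − m_prop = 7,400 − 5,960 = 1,440 kg.
By the Tsiolkovsky rocket equation, Δv = v_e · ln(m₀/m_f) = 3010.0 × ln(5.139) = 3010.0 × 1.6368 ≈ 4926.9 m/s.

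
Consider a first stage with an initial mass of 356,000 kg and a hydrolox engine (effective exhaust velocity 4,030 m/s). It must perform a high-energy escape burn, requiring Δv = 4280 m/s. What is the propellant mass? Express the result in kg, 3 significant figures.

Using Δv = v_e ln(m₀/m_f): m₀/m_f = exp(Δv / v_e) = exp(4280 / 4030.0) = exp(1.0620) = 2.8922.
m_f = 356,000 / 2.8922 = 123,090 kg, so propellant = m₀ − m_f = 356,000 − 123,090 = 232,910 kg.

propellant mass ≈ 233000 kg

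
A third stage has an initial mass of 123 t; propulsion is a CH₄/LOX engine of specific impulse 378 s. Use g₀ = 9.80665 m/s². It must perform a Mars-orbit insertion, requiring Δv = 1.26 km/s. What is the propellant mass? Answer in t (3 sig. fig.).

v_e = Isp · g₀ = 378 × 9.80665 = 3706.9 m/s.
Rocket equation: m₀/m_f = exp(Δv / v_e) = exp(1260 / 3706.9) = exp(0.3399) = 1.4048.
m_f = 123 / 1.4048 = 87.5569 t, so propellant = m₀ − m_f = 123 − 87.5569 = 35.4431 t.

propellant mass ≈ 35.4 t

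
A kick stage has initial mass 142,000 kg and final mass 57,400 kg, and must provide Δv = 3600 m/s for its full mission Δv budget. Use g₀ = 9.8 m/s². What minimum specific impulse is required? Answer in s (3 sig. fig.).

ln(m₀/m_f) = ln(142000/57400) = ln(2.474) = 0.9058.
Rocket equation: v_e = Δv / ln(m₀/m_f) = 3600 / 0.9058 = 3974.5 m/s.
Isp = v_e / g₀ = 3974.5 / 9.8 = 405.6 s.

Isp ≈ 406 s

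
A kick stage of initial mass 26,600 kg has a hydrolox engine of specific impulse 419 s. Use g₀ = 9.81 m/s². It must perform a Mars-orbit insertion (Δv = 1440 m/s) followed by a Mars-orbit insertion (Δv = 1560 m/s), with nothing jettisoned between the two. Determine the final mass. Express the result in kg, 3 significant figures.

v_e = Isp · g₀ = 419 × 9.81 = 4110.4 m/s.
After the first burn: m = 26600 × exp(−1440/4110.4) = 26600 × 0.70445 = 18,738.4 kg.
After the second burn: m = 18,738.4 × exp(−1560/4110.4) = 18,738.4 × 0.68419 = 12,820.6 kg.

final mass ≈ 12800 kg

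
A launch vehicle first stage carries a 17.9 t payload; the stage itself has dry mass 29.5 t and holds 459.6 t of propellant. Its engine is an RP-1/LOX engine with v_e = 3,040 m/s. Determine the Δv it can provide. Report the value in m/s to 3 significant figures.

m₀ = payload + dry + propellant = 17.9 + 29.5 + 459.6 = 507 t.
m_f = payload + dry = 17.9 + 29.5 = 47.4 t.
Using Δv = v_e ln(m₀/m_f): Δv = v_e · ln(m₀/m_f) = 3040.0 × ln(10.7) = 3040.0 × 2.3699 ≈ 7204.5 m/s.

Δv ≈ 7200 m/s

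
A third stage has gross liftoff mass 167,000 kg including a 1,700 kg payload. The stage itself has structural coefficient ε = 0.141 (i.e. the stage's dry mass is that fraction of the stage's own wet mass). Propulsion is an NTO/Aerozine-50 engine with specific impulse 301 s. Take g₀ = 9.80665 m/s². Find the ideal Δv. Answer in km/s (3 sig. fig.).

Δv ≈ 5.60 km/s

Stage wet mass = m₀ − payload = 167,000 − 1,700 = 165,300 kg.
Stage dry mass = ε × stage wet mass = 0.141 × 165,300 = 23,307.3 kg.
Burnout mass m_f = stage dry + payload = 23,307.3 + 1,700 = 25,007.3 kg.
v_e = Isp · g₀ = 301 × 9.80665 = 2951.8 m/s.
Rocket equation: Δv = v_e · ln(167,000/25,007.3) = 2951.8 × ln(6.678) = 2951.8 × 1.8988 ≈ 5605 m/s.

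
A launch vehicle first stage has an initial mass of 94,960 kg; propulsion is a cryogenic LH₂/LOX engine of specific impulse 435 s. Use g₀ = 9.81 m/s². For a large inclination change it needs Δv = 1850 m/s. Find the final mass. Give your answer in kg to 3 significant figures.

final mass ≈ 61600 kg

v_e = Isp · g₀ = 435 × 9.81 = 4267.4 m/s.
Using Δv = v_e ln(m₀/m_f): m₀/m_f = exp(Δv / v_e) = exp(1850 / 4267.4) = exp(0.4335) = 1.5427.
m_f = m₀ / 1.5427 = 94,960 / 1.5427 = 61,554.4 kg.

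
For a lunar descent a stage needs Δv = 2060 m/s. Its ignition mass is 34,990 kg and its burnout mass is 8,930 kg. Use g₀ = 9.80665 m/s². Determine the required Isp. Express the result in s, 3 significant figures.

ln(m₀/m_f) = ln(34990/8930) = ln(3.918) = 1.3656.
v_e = Δv / ln(m₀/m_f) = 2060 / 1.3656 = 1508.4 m/s.
Isp = v_e / g₀ = 1508.4 / 9.80665 = 153.8 s.

Isp ≈ 154 s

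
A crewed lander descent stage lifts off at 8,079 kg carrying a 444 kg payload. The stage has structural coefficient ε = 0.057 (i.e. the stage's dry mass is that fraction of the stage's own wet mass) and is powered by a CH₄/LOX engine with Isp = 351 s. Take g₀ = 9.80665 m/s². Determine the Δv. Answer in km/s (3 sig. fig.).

Δv ≈ 7.63 km/s

Stage wet mass = m₀ − payload = 8,079 − 444 = 7,635 kg.
Stage dry mass = ε × stage wet mass = 0.057 × 7,635 = 435.195 kg.
Burnout mass m_f = stage dry + payload = 435.195 + 444 = 879.195 kg.
v_e = Isp · g₀ = 351 × 9.80665 = 3442.1 m/s.
Rocket equation: Δv = v_e · ln(8,079/879.195) = 3442.1 × ln(9.189) = 3442.1 × 2.2180 ≈ 7635 m/s.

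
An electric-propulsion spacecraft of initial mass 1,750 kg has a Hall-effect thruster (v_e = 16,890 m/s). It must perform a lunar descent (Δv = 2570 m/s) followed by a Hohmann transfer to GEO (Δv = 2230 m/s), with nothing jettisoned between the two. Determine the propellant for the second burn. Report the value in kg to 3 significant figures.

After the first burn: m = 1750 × exp(−2570/16890.0) = 1750 × 0.85885 = 1,502.99 kg.
After the second burn: m = 1,502.99 × exp(−2230/16890.0) = 1,502.99 × 0.87631 = 1,317.09 kg.
Second-burn propellant = 1,502.99 − 1,317.09 = 185.9 kg.

propellant for the second burn ≈ 186 kg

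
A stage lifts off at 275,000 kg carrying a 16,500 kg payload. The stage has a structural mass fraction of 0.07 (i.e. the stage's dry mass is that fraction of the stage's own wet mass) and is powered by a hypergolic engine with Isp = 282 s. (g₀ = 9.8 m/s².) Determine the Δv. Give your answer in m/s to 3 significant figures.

Stage wet mass = m₀ − payload = 275,000 − 16,500 = 258,500 kg.
Stage dry mass = ε × stage wet mass = 0.07 × 258,500 = 18,095 kg.
Burnout mass m_f = stage dry + payload = 18,095 + 16,500 = 34,595 kg.
v_e = Isp · g₀ = 282 × 9.8 = 2763.6 m/s.
Rocket equation: Δv = v_e · ln(275,000/34,595) = 2763.6 × ln(7.949) = 2763.6 × 2.0731 ≈ 5729 m/s.

Δv ≈ 5730 m/s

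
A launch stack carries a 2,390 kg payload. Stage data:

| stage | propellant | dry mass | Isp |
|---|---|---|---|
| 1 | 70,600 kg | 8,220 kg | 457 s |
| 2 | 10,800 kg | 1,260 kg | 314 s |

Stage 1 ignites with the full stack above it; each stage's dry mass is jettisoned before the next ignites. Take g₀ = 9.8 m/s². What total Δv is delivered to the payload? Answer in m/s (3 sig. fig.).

Δv ≈ 10600 m/s

Ignition mass of stage 1 = 70,600+8,220 + 10,800+1,260 + 2,390 = 93,270 kg.
Stage 1: m₀ = 93,270 kg, m_f = 93,270 − 70,600 = 22,670 kg; Δv = 457×9.8×ln(4.114) = 4478.6×1.4145 ≈ 6335 m/s.
Stage 2: m₀ = 14,450 kg, m_f = 14,450 − 10,800 = 3,650 kg; Δv = 314×9.8×ln(3.959) = 3077.2×1.3760 ≈ 4234 m/s.
Total Δv = 6335 + 4234 = 10569 m/s.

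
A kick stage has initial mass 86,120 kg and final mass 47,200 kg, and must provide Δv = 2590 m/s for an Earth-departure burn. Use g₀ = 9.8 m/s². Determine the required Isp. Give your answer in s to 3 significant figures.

ln(m₀/m_f) = ln(86120/47200) = ln(1.825) = 0.6013.
Rocket equation: v_e = Δv / ln(m₀/m_f) = 2590 / 0.6013 = 4307.0 m/s.
Isp = v_e / g₀ = 4307.0 / 9.8 = 439.5 s.

Isp ≈ 439 s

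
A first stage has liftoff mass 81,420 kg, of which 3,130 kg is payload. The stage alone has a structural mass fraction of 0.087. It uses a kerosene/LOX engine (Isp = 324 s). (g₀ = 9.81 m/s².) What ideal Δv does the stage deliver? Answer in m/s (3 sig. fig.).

Stage wet mass = m₀ − payload = 81,420 − 3,130 = 78,290 kg.
Stage dry mass = ε × stage wet mass = 0.087 × 78,290 = 6,811.23 kg.
Burnout mass m_f = stage dry + payload = 6,811.23 + 3,130 = 9,941.23 kg.
v_e = Isp · g₀ = 324 × 9.81 = 3178.4 m/s.
Δv = v_e · ln(81,420/9,941.23) = 3178.4 × ln(8.19) = 3178.4 × 2.1029 ≈ 6684 m/s.

Δv ≈ 6680 m/s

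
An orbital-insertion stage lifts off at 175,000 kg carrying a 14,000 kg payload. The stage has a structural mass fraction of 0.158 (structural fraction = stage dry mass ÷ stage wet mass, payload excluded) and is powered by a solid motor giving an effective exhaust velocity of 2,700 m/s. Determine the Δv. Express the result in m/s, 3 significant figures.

Stage wet mass = m₀ − payload = 175,000 − 14,000 = 161,000 kg.
Stage dry mass = ε × stage wet mass = 0.158 × 161,000 = 25,438 kg.
Burnout mass m_f = stage dry + payload = 25,438 + 14,000 = 39,438 kg.
Δv = v_e · ln(175,000/39,438) = 2700.0 × ln(4.437) = 2700.0 × 1.4901 ≈ 4023 m/s.

Δv ≈ 4020 m/s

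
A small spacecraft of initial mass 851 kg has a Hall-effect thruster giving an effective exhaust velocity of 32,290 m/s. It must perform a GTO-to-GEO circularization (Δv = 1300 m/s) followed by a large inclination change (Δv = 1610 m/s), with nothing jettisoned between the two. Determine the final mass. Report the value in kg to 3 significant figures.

final mass ≈ 778 kg

After the first burn: m = 851 × exp(−1300/32290.0) = 851 × 0.96054 = 817.42 kg.
After the second burn: m = 817.42 × exp(−1610/32290.0) = 817.42 × 0.95136 = 777.661 kg.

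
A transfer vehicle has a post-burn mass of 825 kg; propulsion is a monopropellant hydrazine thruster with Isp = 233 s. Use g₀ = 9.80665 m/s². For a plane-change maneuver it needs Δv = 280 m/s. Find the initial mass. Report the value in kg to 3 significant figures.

v_e = Isp · g₀ = 233 × 9.80665 = 2284.9 m/s.
m₀/m_f = exp(Δv / v_e) = exp(280 / 2284.9) = exp(0.1225) = 1.1304.
m₀ = m_f × 1.1304 = 825 × 1.1304 = 932.58 kg.

initial mass ≈ 933 kg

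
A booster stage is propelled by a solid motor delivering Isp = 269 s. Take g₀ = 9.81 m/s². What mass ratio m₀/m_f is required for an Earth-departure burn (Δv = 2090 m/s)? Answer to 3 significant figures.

v_e = Isp · g₀ = 269 × 9.81 = 2638.9 m/s.
Rocket equation: m₀/m_f = exp(Δv / v_e) = exp(2090 / 2638.9) = exp(0.7920) = 2.2078.

mass ratio ≈ 2.21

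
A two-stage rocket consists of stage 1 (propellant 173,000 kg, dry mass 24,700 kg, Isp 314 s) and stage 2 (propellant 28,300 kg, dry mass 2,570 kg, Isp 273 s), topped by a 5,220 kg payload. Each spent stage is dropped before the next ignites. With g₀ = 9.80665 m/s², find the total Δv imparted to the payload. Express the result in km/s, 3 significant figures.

Δv ≈ 8.25 km/s

Ignition mass of stage 1 = 173,000+24,700 + 28,300+2,570 + 5,220 = 233,790 kg.
Stage 1: m₀ = 233,790 kg, m_f = 233,790 − 173,000 = 60,790 kg; Δv = 314×9.80665×ln(3.846) = 3079.3×1.3470 ≈ 4148 m/s.
Stage 2: m₀ = 36,090 kg, m_f = 36,090 − 28,300 = 7,790 kg; Δv = 273×9.80665×ln(4.633) = 2677.2×1.5332 ≈ 4105 m/s.
Total Δv = 4148 + 4105 = 8253 m/s.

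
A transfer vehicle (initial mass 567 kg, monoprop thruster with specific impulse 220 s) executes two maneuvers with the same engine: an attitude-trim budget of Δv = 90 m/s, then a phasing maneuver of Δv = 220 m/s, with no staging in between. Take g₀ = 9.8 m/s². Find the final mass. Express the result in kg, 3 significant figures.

v_e = Isp · g₀ = 220 × 9.8 = 2156.0 m/s.
After the first burn: m = 567 × exp(−90/2156.0) = 567 × 0.95912 = 543.821 kg.
After the second burn: m = 543.821 × exp(−220/2156.0) = 543.821 × 0.90299 = 491.065 kg.

final mass ≈ 491 kg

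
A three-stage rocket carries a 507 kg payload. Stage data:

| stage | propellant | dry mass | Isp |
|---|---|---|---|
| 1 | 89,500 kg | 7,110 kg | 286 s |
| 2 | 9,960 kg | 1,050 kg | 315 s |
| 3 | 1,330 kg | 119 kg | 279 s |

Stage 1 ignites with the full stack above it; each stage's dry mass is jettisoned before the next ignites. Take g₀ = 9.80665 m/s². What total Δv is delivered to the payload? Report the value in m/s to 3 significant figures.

Δv ≈ 12400 m/s

Ignition mass of stage 1 = 89,500+7,110 + 9,960+1,050 + 1,330+119 + 507 = 109,576 kg.
Stage 1: m₀ = 109,576 kg, m_f = 109,576 − 89,500 = 20,076 kg; Δv = 286×9.80665×ln(5.458) = 2804.7×1.6971 ≈ 4760 m/s.
Stage 2: m₀ = 12,966 kg, m_f = 12,966 − 9,960 = 3,006 kg; Δv = 315×9.80665×ln(4.313) = 3089.1×1.4617 ≈ 4515 m/s.
Stage 3: m₀ = 1,956 kg, m_f = 1,956 − 1,330 = 626 kg; Δv = 279×9.80665×ln(3.125) = 2736.1×1.1393 ≈ 3117 m/s.
Total Δv = 4760 + 4515 + 3117 = 12392 m/s.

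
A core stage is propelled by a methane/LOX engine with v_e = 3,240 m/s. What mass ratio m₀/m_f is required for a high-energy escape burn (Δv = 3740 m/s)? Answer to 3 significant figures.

Rocket equation: m₀/m_f = exp(Δv / v_e) = exp(3740 / 3240.0) = exp(1.1543) = 3.1719.

mass ratio ≈ 3.17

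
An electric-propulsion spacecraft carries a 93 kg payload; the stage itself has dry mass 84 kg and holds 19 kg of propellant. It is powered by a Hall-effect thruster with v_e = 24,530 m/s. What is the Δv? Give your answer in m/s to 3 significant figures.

Δv ≈ 2500 m/s

m₀ = payload + dry + propellant = 93 + 84 + 19 = 196 kg.
m_f = payload + dry = 93 + 84 = 177 kg.
Δv = v_e · ln(m₀/m_f) = 24530.0 × ln(1.107) = 24530.0 × 0.1020 ≈ 2501.2 m/s.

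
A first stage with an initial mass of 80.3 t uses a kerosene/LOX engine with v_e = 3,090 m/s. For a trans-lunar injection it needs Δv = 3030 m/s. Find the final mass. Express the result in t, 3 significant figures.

m₀/m_f = exp(Δv / v_e) = exp(3030 / 3090.0) = exp(0.9806) = 2.6660.
m_f = m₀ / 2.6660 = 80.3 / 2.6660 = 30.12 t.

final mass ≈ 30.1 t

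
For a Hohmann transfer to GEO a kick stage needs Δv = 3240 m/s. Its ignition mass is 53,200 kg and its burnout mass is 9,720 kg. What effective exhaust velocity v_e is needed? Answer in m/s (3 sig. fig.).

ln(m₀/m_f) = ln(53200/9720) = ln(5.473) = 1.6999.
From the ideal rocket equation, v_e = Δv / ln(m₀/m_f) = 3240 / 1.6999 = 1906.0 m/s.

v_e ≈ 1910 m/s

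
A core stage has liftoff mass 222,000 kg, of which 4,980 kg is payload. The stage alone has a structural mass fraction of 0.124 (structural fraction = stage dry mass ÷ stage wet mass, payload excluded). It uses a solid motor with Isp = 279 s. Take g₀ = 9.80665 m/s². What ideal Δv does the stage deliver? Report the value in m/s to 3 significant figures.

Stage wet mass = m₀ − payload = 222,000 − 4,980 = 217,020 kg.
Stage dry mass = ε × stage wet mass = 0.124 × 217,020 = 26,910.5 kg.
Burnout mass m_f = stage dry + payload = 26,910.5 + 4,980 = 31,890.5 kg.
v_e = Isp · g₀ = 279 × 9.80665 = 2736.1 m/s.
By the Tsiolkovsky rocket equation, Δv = v_e · ln(222,000/31,890.5) = 2736.1 × ln(6.961) = 2736.1 × 1.9404 ≈ 5309 m/s.

Δv ≈ 5310 m/s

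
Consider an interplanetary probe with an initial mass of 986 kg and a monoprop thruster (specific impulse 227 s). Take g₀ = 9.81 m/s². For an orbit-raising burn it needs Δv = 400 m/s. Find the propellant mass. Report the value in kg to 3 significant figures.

v_e = Isp · g₀ = 227 × 9.81 = 2226.9 m/s.
m₀/m_f = exp(Δv / v_e) = exp(400 / 2226.9) = exp(0.1796) = 1.1968.
m_f = 986 / 1.1968 = 823.864 kg, so propellant = m₀ − m_f = 986 − 823.864 = 162.136 kg.

propellant mass ≈ 162 kg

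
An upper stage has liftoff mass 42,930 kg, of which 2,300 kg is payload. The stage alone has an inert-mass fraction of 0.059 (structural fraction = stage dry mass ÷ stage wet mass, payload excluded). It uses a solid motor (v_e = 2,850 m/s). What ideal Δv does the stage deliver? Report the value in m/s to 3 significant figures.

Δv ≈ 6310 m/s

Stage wet mass = m₀ − payload = 42,930 − 2,300 = 40,630 kg.
Stage dry mass = ε × stage wet mass = 0.059 × 40,630 = 2,397.17 kg.
Burnout mass m_f = stage dry + payload = 2,397.17 + 2,300 = 4,697.17 kg.
From the ideal rocket equation, Δv = v_e · ln(42,930/4,697.17) = 2850.0 × ln(9.14) = 2850.0 × 2.2126 ≈ 6306 m/s.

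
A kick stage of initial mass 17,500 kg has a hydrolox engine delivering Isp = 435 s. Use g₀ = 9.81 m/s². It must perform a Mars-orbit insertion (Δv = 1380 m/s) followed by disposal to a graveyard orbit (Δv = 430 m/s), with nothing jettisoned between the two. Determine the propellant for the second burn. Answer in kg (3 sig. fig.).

v_e = Isp · g₀ = 435 × 9.81 = 4267.4 m/s.
After the first burn: m = 17500 × exp(−1380/4267.4) = 17500 × 0.72369 = 12,664.6 kg.
After the second burn: m = 12,664.6 × exp(−430/4267.4) = 12,664.6 × 0.90415 = 11,450.7 kg.
Second-burn propellant = 12,664.6 − 11,450.7 = 1,213.9 kg.

propellant for the second burn ≈ 1210 kg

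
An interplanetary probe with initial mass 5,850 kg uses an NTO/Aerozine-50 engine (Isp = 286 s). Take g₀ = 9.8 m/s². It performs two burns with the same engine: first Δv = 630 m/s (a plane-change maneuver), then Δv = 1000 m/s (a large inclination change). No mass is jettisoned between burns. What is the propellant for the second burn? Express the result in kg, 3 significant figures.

propellant for the second burn ≈ 1400 kg

v_e = Isp · g₀ = 286 × 9.8 = 2802.8 m/s.
After the first burn: m = 5850 × exp(−630/2802.8) = 5850 × 0.79870 = 4,672.4 kg.
After the second burn: m = 4,672.4 × exp(−1000/2802.8) = 4,672.4 × 0.69992 = 3,270.31 kg.
Second-burn propellant = 4,672.4 − 3,270.31 = 1,402.09 kg.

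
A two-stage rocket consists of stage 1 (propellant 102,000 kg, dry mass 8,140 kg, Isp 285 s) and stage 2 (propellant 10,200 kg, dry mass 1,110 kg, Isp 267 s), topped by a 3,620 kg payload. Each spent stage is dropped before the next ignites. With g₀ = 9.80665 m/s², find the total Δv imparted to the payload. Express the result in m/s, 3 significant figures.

Ignition mass of stage 1 = 102,000+8,140 + 10,200+1,110 + 3,620 = 125,070 kg.
Stage 1: m₀ = 125,070 kg, m_f = 125,070 − 102,000 = 23,070 kg; Δv = 285×9.80665×ln(5.421) = 2794.9×1.6903 ≈ 4724 m/s.
Stage 2: m₀ = 14,930 kg, m_f = 14,930 − 10,200 = 4,730 kg; Δv = 267×9.80665×ln(3.156) = 2618.4×1.1494 ≈ 3010 m/s.
Total Δv = 4724 + 3010 = 7734 m/s.

Δv ≈ 7730 m/s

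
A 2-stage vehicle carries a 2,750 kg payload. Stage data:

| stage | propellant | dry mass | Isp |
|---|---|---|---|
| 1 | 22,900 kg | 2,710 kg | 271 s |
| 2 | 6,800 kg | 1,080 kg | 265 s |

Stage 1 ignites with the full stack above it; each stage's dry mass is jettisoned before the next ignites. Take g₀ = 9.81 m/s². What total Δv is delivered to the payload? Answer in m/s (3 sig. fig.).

Ignition mass of stage 1 = 22,900+2,710 + 6,800+1,080 + 2,750 = 36,240 kg.
Stage 1: m₀ = 36,240 kg, m_f = 36,240 − 22,900 = 13,340 kg; Δv = 271×9.81×ln(2.717) = 2658.5×0.9994 ≈ 2657 m/s.
Stage 2: m₀ = 10,630 kg, m_f = 10,630 − 6,800 = 3,830 kg; Δv = 265×9.81×ln(2.775) = 2599.7×1.0208 ≈ 2654 m/s.
Total Δv = 2657 + 2654 = 5311 m/s.

Δv ≈ 5310 m/s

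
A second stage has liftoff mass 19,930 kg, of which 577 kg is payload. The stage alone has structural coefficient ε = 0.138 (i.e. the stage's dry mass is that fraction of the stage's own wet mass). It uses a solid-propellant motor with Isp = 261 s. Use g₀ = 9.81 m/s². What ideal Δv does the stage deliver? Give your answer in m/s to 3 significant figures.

Stage wet mass = m₀ − payload = 19,930 − 577 = 19,353 kg.
Stage dry mass = ε × stage wet mass = 0.138 × 19,353 = 2,670.71 kg.
Burnout mass m_f = stage dry + payload = 2,670.71 + 577 = 3,247.71 kg.
v_e = Isp · g₀ = 261 × 9.81 = 2560.4 m/s.
Rocket equation: Δv = v_e · ln(19,930/3,247.71) = 2560.4 × ln(6.137) = 2560.4 × 1.8143 ≈ 4645 m/s.

Δv ≈ 4650 m/s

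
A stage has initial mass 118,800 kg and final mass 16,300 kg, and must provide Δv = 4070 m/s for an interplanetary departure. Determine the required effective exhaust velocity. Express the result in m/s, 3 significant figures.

v_e ≈ 2050 m/s

ln(m₀/m_f) = ln(118800/16300) = ln(7.288) = 1.9863.
Using Δv = v_e ln(m₀/m_f): v_e = Δv / ln(m₀/m_f) = 4070 / 1.9863 = 2049.1 m/s.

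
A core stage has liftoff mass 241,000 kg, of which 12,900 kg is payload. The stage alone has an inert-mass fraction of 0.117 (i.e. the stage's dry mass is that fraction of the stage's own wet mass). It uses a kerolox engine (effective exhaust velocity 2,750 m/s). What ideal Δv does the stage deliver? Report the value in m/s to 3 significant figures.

Stage wet mass = m₀ − payload = 241,000 − 12,900 = 228,100 kg.
Stage dry mass = ε × stage wet mass = 0.117 × 228,100 = 26,687.7 kg.
Burnout mass m_f = stage dry + payload = 26,687.7 + 12,900 = 39,587.7 kg.
Δv = v_e · ln(241,000/39,587.7) = 2750.0 × ln(6.088) = 2750.0 × 1.8063 ≈ 4967 m/s.

Δv ≈ 4970 m/s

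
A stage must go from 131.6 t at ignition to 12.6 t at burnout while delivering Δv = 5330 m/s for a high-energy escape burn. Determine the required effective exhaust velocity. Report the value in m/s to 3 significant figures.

v_e ≈ 2270 m/s

ln(m₀/m_f) = ln(131600/12600) = ln(10.44) = 2.3461.
v_e = Δv / ln(m₀/m_f) = 5330 / 2.3461 = 2271.9 m/s.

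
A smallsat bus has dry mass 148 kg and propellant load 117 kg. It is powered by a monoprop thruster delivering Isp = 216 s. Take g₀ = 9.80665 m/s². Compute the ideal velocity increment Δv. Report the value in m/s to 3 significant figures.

v_e = Isp · g₀ = 216 × 9.80665 = 2118.2 m/s.
m₀ = m_dry + m_prop = 148 + 117 = 265 kg.
Δv = v_e · ln(m₀/m_f) = 2118.2 × ln(1.791) = 2118.2 × 0.5825 ≈ 1233.9 m/s.

Δv ≈ 1230 m/s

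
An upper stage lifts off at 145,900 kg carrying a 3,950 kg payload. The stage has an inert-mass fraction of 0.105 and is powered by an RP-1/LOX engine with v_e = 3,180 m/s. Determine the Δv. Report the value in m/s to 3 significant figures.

Stage wet mass = m₀ − payload = 145,900 − 3,950 = 141,950 kg.
Stage dry mass = ε × stage wet mass = 0.105 × 141,950 = 14,904.8 kg.
Burnout mass m_f = stage dry + payload = 14,904.8 + 3,950 = 18,854.8 kg.
Δv = v_e · ln(145,900/18,854.8) = 3180.0 × ln(7.738) = 3180.0 × 2.0462 ≈ 6507 m/s.

Δv ≈ 6510 m/s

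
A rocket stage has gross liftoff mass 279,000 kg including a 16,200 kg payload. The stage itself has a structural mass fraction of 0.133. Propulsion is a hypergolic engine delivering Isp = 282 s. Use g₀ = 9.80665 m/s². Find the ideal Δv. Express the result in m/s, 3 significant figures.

Δv ≈ 4690 m/s

Stage wet mass = m₀ − payload = 279,000 − 16,200 = 262,800 kg.
Stage dry mass = ε × stage wet mass = 0.133 × 262,800 = 34,952.4 kg.
Burnout mass m_f = stage dry + payload = 34,952.4 + 16,200 = 51,152.4 kg.
v_e = Isp · g₀ = 282 × 9.80665 = 2765.5 m/s.
Δv = v_e · ln(279,000/51,152.4) = 2765.5 × ln(5.454) = 2765.5 × 1.6964 ≈ 4691 m/s.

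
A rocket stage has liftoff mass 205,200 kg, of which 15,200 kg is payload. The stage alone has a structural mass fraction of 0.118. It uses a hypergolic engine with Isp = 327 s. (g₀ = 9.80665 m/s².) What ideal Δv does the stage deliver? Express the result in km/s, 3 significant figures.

Stage wet mass = m₀ − payload = 205,200 − 15,200 = 190,000 kg.
Stage dry mass = ε × stage wet mass = 0.118 × 190,000 = 22,420 kg.
Burnout mass m_f = stage dry + payload = 22,420 + 15,200 = 37,620 kg.
v_e = Isp · g₀ = 327 × 9.80665 = 3206.8 m/s.
Δv = v_e · ln(205,200/37,620) = 3206.8 × ln(5.455) = 3206.8 × 1.6964 ≈ 5440 m/s.

Δv ≈ 5.44 km/s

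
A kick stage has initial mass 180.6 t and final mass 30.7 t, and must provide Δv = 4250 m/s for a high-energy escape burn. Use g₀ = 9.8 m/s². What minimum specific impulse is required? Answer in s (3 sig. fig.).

Isp ≈ 245 s

ln(m₀/m_f) = ln(180600/30700) = ln(5.883) = 1.7720.
By the Tsiolkovsky rocket equation, v_e = Δv / ln(m₀/m_f) = 4250 / 1.7720 = 2398.4 m/s.
Isp = v_e / g₀ = 2398.4 / 9.8 = 244.7 s.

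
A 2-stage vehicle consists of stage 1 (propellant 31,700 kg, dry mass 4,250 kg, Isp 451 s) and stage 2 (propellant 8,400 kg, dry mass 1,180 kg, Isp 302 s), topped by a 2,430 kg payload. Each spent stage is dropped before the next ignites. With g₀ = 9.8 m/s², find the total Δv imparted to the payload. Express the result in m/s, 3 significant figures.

Δv ≈ 8340 m/s

Ignition mass of stage 1 = 31,700+4,250 + 8,400+1,180 + 2,430 = 47,960 kg.
Stage 1: m₀ = 47,960 kg, m_f = 47,960 − 31,700 = 16,260 kg; Δv = 451×9.8×ln(2.95) = 4419.8×1.0817 ≈ 4781 m/s.
Stage 2: m₀ = 12,010 kg, m_f = 12,010 − 8,400 = 3,610 kg; Δv = 302×9.8×ln(3.327) = 2959.6×1.2020 ≈ 3558 m/s.
Total Δv = 4781 + 3558 = 8339 m/s.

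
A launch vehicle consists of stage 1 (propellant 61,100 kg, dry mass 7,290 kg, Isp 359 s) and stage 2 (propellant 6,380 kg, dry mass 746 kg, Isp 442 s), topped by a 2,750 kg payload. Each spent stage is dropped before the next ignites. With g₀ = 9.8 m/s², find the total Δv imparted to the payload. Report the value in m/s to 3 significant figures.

Δv ≈ 9840 m/s

Ignition mass of stage 1 = 61,100+7,290 + 6,380+746 + 2,750 = 78,266 kg.
Stage 1: m₀ = 78,266 kg, m_f = 78,266 − 61,100 = 17,166 kg; Δv = 359×9.8×ln(4.559) = 3518.2×1.5172 ≈ 5338 m/s.
Stage 2: m₀ = 9,876 kg, m_f = 9,876 − 6,380 = 3,496 kg; Δv = 442×9.8×ln(2.825) = 4331.6×1.0385 ≈ 4498 m/s.
Total Δv = 5338 + 4498 = 9836 m/s.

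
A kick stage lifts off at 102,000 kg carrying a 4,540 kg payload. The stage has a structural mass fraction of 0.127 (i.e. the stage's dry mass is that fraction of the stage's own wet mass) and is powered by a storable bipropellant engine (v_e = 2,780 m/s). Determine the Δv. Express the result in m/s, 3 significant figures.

Stage wet mass = m₀ − payload = 102,000 − 4,540 = 97,460 kg.
Stage dry mass = ε × stage wet mass = 0.127 × 97,460 = 12,377.4 kg.
Burnout mass m_f = stage dry + payload = 12,377.4 + 4,540 = 16,917.4 kg.
Using Δv = v_e ln(m₀/m_f): Δv = v_e · ln(102,000/16,917.4) = 2780.0 × ln(6.029) = 2780.0 × 1.7966 ≈ 4995 m/s.

Δv ≈ 4990 m/s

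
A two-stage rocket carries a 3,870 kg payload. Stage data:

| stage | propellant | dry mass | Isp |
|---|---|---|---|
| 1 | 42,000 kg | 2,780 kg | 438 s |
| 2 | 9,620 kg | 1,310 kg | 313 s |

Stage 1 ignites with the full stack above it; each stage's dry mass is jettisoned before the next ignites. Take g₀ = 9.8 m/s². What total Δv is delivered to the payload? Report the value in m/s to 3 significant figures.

Ignition mass of stage 1 = 42,000+2,780 + 9,620+1,310 + 3,870 = 59,580 kg.
Stage 1: m₀ = 59,580 kg, m_f = 59,580 − 42,000 = 17,580 kg; Δv = 438×9.8×ln(3.389) = 4292.4×1.2206 ≈ 5239 m/s.
Stage 2: m₀ = 14,800 kg, m_f = 14,800 − 9,620 = 5,180 kg; Δv = 313×9.8×ln(2.857) = 3067.4×1.0498 ≈ 3220 m/s.
Total Δv = 5239 + 3220 = 8459 m/s.

Δv ≈ 8460 m/s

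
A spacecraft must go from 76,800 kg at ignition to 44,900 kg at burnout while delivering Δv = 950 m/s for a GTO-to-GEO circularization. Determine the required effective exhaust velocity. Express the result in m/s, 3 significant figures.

ln(m₀/m_f) = ln(76800/44900) = ln(1.71) = 0.5368.
v_e = Δv / ln(m₀/m_f) = 950 / 0.5368 = 1769.9 m/s.

v_e ≈ 1770 m/s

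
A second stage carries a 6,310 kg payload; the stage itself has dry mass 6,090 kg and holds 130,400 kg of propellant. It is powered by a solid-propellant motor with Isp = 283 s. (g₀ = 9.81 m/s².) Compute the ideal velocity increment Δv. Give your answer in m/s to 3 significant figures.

v_e = Isp · g₀ = 283 × 9.81 = 2776.2 m/s.
m₀ = payload + dry + propellant = 6,310 + 6,090 + 130,400 = 142,800 kg.
m_f = payload + dry = 6,310 + 6,090 = 12,400 kg.
Δv = v_e · ln(m₀/m_f) = 2776.2 × ln(11.52) = 2776.2 × 2.4437 ≈ 6784.4 m/s.

Δv ≈ 6780 m/s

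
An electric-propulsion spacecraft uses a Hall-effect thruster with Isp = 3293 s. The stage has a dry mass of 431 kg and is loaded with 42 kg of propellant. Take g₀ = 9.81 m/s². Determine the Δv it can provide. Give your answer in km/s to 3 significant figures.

v_e = Isp · g₀ = 3293 × 9.81 = 32304.3 m/s.
m₀ = m_dry + m_prop = 431 + 42 = 473 kg.
Δv = v_e · ln(m₀/m_f) = 32304.3 × ln(1.097) = 32304.3 × 0.0930 ≈ 3003.9 m/s.

Δv ≈ 3.00 km/s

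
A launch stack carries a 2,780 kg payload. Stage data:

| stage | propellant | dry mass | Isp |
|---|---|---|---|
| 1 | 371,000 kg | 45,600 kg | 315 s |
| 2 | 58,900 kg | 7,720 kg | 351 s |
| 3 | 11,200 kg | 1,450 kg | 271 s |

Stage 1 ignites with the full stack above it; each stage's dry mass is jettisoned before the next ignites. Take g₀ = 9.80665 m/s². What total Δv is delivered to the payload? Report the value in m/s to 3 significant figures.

Δv ≈ 12000 m/s

Ignition mass of stage 1 = 371,000+45,600 + 58,900+7,720 + 11,200+1,450 + 2,780 = 498,650 kg.
Stage 1: m₀ = 498,650 kg, m_f = 498,650 − 371,000 = 127,650 kg; Δv = 315×9.80665×ln(3.906) = 3089.1×1.3626 ≈ 4209 m/s.
Stage 2: m₀ = 82,050 kg, m_f = 82,050 − 58,900 = 23,150 kg; Δv = 351×9.80665×ln(3.544) = 3442.1×1.2653 ≈ 4355 m/s.
Stage 3: m₀ = 15,430 kg, m_f = 15,430 − 11,200 = 4,230 kg; Δv = 271×9.80665×ln(3.648) = 2657.6×1.2941 ≈ 3439 m/s.
Total Δv = 4209 + 4355 + 3439 = 12003 m/s.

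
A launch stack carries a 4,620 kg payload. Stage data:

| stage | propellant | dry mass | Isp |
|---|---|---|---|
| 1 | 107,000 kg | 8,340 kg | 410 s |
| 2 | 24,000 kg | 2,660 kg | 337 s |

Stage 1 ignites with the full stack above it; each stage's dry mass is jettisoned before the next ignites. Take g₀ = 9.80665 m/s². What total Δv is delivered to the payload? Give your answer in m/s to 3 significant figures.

Ignition mass of stage 1 = 107,000+8,340 + 24,000+2,660 + 4,620 = 146,620 kg.
Stage 1: m₀ = 146,620 kg, m_f = 146,620 − 107,000 = 39,620 kg; Δv = 410×9.80665×ln(3.701) = 4020.7×1.3085 ≈ 5261 m/s.
Stage 2: m₀ = 31,280 kg, m_f = 31,280 − 24,000 = 7,280 kg; Δv = 337×9.80665×ln(4.297) = 3304.8×1.4578 ≈ 4818 m/s.
Total Δv = 5261 + 4818 = 10079 m/s.

Δv ≈ 10100 m/s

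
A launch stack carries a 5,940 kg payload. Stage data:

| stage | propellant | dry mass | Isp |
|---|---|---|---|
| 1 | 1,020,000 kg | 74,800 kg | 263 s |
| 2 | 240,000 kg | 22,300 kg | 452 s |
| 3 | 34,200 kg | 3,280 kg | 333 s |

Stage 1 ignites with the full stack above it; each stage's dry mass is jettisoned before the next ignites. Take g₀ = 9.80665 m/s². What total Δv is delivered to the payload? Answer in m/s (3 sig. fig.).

Δv ≈ 15200 m/s

Ignition mass of stage 1 = 1,020,000+74,800 + 240,000+22,300 + 34,200+3,280 + 5,940 = 1,400,520 kg.
Stage 1: m₀ = 1,400,520 kg, m_f = 1,400,520 − 1,020,000 = 380,520 kg; Δv = 263×9.80665×ln(3.681) = 2579.1×1.3031 ≈ 3361 m/s.
Stage 2: m₀ = 305,720 kg, m_f = 305,720 − 240,000 = 65,720 kg; Δv = 452×9.80665×ln(4.652) = 4432.6×1.5373 ≈ 6814 m/s.
Stage 3: m₀ = 43,420 kg, m_f = 43,420 − 34,200 = 9,220 kg; Δv = 333×9.80665×ln(4.709) = 3265.6×1.5495 ≈ 5060 m/s.
Total Δv = 3361 + 6814 + 5060 = 15235 m/s.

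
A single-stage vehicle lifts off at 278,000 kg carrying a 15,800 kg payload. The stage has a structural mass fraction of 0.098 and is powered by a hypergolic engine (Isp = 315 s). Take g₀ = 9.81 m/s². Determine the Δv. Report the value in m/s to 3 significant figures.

Δv ≈ 5880 m/s

Stage wet mass = m₀ − payload = 278,000 − 15,800 = 262,200 kg.
Stage dry mass = ε × stage wet mass = 0.098 × 262,200 = 25,695.6 kg.
Burnout mass m_f = stage dry + payload = 25,695.6 + 15,800 = 41,495.6 kg.
v_e = Isp · g₀ = 315 × 9.81 = 3090.2 m/s.
Rocket equation: Δv = v_e · ln(278,000/41,495.6) = 3090.2 × ln(6.7) = 3090.2 × 1.9020 ≈ 5878 m/s.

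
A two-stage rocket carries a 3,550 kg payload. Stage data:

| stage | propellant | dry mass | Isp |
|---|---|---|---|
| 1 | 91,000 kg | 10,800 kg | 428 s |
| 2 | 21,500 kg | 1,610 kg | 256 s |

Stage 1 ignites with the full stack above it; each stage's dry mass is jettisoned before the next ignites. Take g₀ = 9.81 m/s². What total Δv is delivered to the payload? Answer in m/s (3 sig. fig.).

Δv ≈ 9300 m/s

Ignition mass of stage 1 = 91,000+10,800 + 21,500+1,610 + 3,550 = 128,460 kg.
Stage 1: m₀ = 128,460 kg, m_f = 128,460 − 91,000 = 37,460 kg; Δv = 428×9.81×ln(3.429) = 4198.7×1.2323 ≈ 5174 m/s.
Stage 2: m₀ = 26,660 kg, m_f = 26,660 − 21,500 = 5,160 kg; Δv = 256×9.81×ln(5.167) = 2511.4×1.6422 ≈ 4124 m/s.
Total Δv = 5174 + 4124 = 9298 m/s.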